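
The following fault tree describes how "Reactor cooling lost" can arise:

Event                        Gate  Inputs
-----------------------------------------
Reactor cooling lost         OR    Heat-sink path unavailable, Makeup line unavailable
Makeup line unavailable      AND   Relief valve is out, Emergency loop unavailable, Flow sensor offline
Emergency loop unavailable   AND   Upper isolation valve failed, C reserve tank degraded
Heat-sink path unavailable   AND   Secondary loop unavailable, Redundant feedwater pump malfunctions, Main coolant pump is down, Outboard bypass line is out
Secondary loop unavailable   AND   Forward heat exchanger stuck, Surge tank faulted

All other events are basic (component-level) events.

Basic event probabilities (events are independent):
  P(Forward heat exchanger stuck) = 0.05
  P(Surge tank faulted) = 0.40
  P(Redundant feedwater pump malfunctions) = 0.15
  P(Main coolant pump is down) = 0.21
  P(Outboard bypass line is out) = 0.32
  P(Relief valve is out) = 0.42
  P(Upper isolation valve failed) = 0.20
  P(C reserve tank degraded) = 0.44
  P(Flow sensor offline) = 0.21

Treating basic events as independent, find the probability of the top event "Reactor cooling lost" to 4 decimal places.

0.0080

P(Secondary loop unavailable) [AND] = 0.05 × 0.40 = 0.020000
P(Heat-sink path unavailable) [AND] = 0.020000 × 0.15 × 0.21 × 0.32 = 0.000202
P(Emergency loop unavailable) [AND] = 0.20 × 0.44 = 0.088000
P(Makeup line unavailable) [AND] = 0.42 × 0.088000 × 0.21 = 0.007762
P(Reactor cooling lost) [OR] = 1 − (1−0.000202) × (1−0.007762) = 0.007962
Rounded to 4 decimal places: P(Reactor cooling lost) ≈ 0.0080.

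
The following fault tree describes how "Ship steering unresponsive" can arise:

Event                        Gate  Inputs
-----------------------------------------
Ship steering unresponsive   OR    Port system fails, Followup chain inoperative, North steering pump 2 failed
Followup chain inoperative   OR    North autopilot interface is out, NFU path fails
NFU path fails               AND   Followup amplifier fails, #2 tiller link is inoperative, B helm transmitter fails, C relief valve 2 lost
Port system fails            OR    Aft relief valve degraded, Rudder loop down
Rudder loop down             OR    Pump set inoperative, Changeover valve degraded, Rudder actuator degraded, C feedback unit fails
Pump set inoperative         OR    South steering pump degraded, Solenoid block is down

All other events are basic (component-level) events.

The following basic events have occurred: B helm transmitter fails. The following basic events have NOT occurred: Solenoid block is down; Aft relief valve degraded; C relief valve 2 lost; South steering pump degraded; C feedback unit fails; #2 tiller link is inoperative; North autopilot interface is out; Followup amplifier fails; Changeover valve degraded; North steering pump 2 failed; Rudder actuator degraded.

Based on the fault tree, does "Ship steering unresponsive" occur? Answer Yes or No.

Pump set inoperative [OR]: South steering pump degraded=not, Solenoid block is down=not → no input occurs → does not occur.
Rudder loop down [OR]: Pump set inoperative=not, Changeover valve degraded=not, Rudder actuator degraded=not, C feedback unit fails=not → no input occurs → does not occur.
Port system fails [OR]: Aft relief valve degraded=not, Rudder loop down=not → no input occurs → does not occur.
NFU path fails [AND]: Followup amplifier fails=not, #2 tiller link is inoperative=not, B helm transmitter fails=occurs, C relief valve 2 lost=not → not all inputs occur → does not occur.
Followup chain inoperative [OR]: North autopilot interface is out=not, NFU path fails=not → no input occurs → does not occur.
Ship steering unresponsive [OR]: Port system fails=not, Followup chain inoperative=not, North steering pump 2 failed=not → no input occurs → does not occur.

No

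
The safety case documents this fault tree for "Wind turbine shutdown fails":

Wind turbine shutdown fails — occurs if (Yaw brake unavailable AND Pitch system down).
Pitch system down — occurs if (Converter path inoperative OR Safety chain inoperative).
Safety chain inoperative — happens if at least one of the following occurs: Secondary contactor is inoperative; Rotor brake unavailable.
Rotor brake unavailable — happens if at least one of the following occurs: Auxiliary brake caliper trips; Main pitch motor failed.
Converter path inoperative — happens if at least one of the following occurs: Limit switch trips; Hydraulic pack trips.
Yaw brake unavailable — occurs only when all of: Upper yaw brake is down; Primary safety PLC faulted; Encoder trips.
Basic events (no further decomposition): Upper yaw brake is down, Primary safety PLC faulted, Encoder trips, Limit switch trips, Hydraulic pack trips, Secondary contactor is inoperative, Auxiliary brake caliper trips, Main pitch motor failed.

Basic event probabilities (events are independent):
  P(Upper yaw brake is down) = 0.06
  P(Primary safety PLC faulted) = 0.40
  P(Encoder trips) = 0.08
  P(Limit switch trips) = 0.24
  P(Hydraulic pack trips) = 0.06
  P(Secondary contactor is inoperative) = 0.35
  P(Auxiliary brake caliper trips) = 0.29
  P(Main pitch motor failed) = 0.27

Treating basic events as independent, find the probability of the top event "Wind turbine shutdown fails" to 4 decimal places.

0.0015

P(Yaw brake unavailable) [AND] = 0.06 × 0.40 × 0.08 = 0.001920
P(Converter path inoperative) [OR] = 1 − (1−0.24) × (1−0.06) = 0.285600
P(Rotor brake unavailable) [OR] = 1 − (1−0.29) × (1−0.27) = 0.481700
P(Safety chain inoperative) [OR] = 1 − (1−0.35) × (1−0.481700) = 0.663105
P(Pitch system down) [OR] = 1 − (1−0.285600) × (1−0.663105) = 0.759322
P(Wind turbine shutdown fails) [AND] = 0.001920 × 0.759322 = 0.001458
Rounded to 4 decimal places: P(Wind turbine shutdown fails) ≈ 0.0015.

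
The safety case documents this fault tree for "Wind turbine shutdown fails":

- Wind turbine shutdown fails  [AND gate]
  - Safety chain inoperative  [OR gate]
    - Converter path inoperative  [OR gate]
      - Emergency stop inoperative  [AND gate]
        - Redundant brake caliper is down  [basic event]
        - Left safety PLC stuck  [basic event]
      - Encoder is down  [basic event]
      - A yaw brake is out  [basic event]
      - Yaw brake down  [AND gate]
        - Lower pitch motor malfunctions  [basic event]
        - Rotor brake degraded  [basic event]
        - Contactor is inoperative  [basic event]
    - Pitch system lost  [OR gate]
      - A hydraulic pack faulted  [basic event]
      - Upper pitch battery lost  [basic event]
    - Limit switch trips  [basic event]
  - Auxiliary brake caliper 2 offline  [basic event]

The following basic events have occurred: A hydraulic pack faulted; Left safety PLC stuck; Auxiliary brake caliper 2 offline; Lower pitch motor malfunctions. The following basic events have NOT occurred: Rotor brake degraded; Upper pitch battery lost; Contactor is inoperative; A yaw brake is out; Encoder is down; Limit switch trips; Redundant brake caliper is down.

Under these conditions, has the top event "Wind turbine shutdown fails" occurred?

Yes

Emergency stop inoperative [AND]: Redundant brake caliper is down=not, Left safety PLC stuck=occurs → not all inputs occur → does not occur.
Yaw brake down [AND]: Lower pitch motor malfunctions=occurs, Rotor brake degraded=not, Contactor is inoperative=not → not all inputs occur → does not occur.
Converter path inoperative [OR]: Emergency stop inoperative=not, Encoder is down=not, A yaw brake is out=not, Yaw brake down=not → no input occurs → does not occur.
Pitch system lost [OR]: A hydraulic pack faulted=occurs, Upper pitch battery lost=not → at least one input occurs → occurs.
Safety chain inoperative [OR]: Converter path inoperative=not, Pitch system lost=occurs, Limit switch trips=not → at least one input occurs → occurs.
Wind turbine shutdown fails [AND]: Safety chain inoperative=occurs, Auxiliary brake caliper 2 offline=occurs → all inputs occur → occurs.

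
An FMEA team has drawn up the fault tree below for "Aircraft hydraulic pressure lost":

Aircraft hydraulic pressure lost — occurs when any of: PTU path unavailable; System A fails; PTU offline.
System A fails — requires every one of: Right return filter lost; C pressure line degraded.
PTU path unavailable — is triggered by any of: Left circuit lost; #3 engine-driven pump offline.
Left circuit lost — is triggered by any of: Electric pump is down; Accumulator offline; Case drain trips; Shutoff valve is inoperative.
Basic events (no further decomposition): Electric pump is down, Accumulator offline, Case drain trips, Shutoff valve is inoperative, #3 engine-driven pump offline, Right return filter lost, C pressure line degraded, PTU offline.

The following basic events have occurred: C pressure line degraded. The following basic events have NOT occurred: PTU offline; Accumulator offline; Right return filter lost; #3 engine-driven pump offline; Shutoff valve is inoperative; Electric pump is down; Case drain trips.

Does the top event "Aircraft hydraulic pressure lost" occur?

No

Left circuit lost [OR]: Electric pump is down=not, Accumulator offline=not, Case drain trips=not, Shutoff valve is inoperative=not → no input occurs → does not occur.
PTU path unavailable [OR]: Left circuit lost=not, #3 engine-driven pump offline=not → no input occurs → does not occur.
System A fails [AND]: Right return filter lost=not, C pressure line degraded=occurs → not all inputs occur → does not occur.
Aircraft hydraulic pressure lost [OR]: PTU path unavailable=not, System A fails=not, PTU offline=not → no input occurs → does not occur.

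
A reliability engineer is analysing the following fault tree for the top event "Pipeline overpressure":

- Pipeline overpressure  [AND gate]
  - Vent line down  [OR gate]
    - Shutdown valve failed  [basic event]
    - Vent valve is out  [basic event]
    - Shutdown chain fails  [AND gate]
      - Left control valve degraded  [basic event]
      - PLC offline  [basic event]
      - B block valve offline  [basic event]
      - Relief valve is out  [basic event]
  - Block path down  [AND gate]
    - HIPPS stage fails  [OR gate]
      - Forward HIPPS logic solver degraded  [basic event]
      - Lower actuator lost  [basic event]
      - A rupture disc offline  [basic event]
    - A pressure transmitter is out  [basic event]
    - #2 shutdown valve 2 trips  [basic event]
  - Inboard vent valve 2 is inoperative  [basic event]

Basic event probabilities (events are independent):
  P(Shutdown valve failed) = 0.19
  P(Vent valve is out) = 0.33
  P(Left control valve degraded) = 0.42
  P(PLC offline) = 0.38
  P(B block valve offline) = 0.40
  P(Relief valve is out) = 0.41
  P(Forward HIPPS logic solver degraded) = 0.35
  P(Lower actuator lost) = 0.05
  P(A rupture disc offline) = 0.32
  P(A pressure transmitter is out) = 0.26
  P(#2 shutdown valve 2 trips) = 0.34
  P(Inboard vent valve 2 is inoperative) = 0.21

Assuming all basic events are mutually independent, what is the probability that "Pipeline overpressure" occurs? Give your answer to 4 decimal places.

0.0051

P(Shutdown chain fails) [AND] = 0.42 × 0.38 × 0.40 × 0.41 = 0.026174
P(Vent line down) [OR] = 1 − (1−0.19) × (1−0.33) × (1−0.026174) = 0.471505
P(HIPPS stage fails) [OR] = 1 − (1−0.35) × (1−0.05) × (1−0.32) = 0.580100
P(Block path down) [AND] = 0.580100 × 0.26 × 0.34 = 0.051281
P(Pipeline overpressure) [AND] = 0.471505 × 0.051281 × 0.21 = 0.005078
Rounded to 4 decimal places: P(Pipeline overpressure) ≈ 0.0051.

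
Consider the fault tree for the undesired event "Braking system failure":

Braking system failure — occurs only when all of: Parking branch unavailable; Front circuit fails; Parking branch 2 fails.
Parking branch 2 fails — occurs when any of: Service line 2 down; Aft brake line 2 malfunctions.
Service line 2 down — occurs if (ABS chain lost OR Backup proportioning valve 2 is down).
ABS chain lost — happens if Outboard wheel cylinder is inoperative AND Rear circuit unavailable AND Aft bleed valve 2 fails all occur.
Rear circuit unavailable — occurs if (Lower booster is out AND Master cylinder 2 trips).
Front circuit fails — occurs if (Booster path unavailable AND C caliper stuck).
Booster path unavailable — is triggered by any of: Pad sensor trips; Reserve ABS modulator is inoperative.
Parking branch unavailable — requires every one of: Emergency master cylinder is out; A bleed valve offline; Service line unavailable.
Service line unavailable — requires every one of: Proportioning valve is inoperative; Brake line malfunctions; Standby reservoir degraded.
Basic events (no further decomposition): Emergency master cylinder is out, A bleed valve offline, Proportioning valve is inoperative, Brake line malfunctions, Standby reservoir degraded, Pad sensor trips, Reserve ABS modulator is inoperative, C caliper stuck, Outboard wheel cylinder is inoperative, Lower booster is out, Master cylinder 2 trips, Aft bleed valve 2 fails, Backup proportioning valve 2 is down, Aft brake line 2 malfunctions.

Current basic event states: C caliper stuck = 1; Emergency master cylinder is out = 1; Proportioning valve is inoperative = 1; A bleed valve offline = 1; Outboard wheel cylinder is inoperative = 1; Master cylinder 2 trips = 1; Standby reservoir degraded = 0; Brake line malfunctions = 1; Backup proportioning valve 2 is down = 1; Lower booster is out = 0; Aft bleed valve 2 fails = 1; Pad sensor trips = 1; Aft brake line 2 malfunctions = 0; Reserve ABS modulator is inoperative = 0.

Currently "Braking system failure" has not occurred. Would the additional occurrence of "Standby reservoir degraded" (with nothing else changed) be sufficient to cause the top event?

Counterfactual: set "Standby reservoir degraded" to occurred.
Service line unavailable [AND]: Proportioning valve is inoperative=occurs, Brake line malfunctions=occurs, Standby reservoir degraded=occurs → all inputs occur → occurs.
Parking branch unavailable [AND]: Emergency master cylinder is out=occurs, A bleed valve offline=occurs, Service line unavailable=occurs → all inputs occur → occurs.
Booster path unavailable [OR]: Pad sensor trips=occurs, Reserve ABS modulator is inoperative=not → at least one input occurs → occurs.
Front circuit fails [AND]: Booster path unavailable=occurs, C caliper stuck=occurs → all inputs occur → occurs.
Rear circuit unavailable [AND]: Lower booster is out=not, Master cylinder 2 trips=occurs → not all inputs occur → does not occur.
ABS chain lost [AND]: Outboard wheel cylinder is inoperative=occurs, Rear circuit unavailable=not, Aft bleed valve 2 fails=occurs → not all inputs occur → does not occur.
Service line 2 down [OR]: ABS chain lost=not, Backup proportioning valve 2 is down=occurs → at least one input occurs → occurs.
Parking branch 2 fails [OR]: Service line 2 down=occurs, Aft brake line 2 malfunctions=not → at least one input occurs → occurs.
Braking system failure [AND]: Parking branch unavailable=occurs, Front circuit fails=occurs, Parking branch 2 fails=occurs → all inputs occur → occurs.

Yes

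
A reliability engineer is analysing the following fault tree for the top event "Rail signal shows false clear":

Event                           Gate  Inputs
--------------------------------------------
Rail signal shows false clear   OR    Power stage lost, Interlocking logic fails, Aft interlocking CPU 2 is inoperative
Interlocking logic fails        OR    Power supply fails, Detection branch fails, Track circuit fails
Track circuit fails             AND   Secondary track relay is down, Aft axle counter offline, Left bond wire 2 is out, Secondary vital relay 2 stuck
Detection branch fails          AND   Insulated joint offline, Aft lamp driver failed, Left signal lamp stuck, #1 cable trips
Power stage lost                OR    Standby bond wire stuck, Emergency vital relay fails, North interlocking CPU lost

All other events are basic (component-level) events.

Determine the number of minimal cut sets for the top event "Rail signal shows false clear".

Power stage lost [OR]: union of children's cut sets → 3 cut set(s).
Detection branch fails [AND]: one cut set from each child combined → 1 × 1 × 1 × 1 = 1 cut set(s).
Track circuit fails [AND]: one cut set from each child combined → 1 × 1 × 1 × 1 = 1 cut set(s).
Interlocking logic fails [OR]: union of children's cut sets → 3 cut set(s).
Rail signal shows false clear [OR]: union of children's cut sets → 7 cut set(s).
Minimal cut sets: {Standby bond wire stuck}; {Emergency vital relay fails}; {North interlocking CPU lost}; {Power supply fails}; {#1 cable trips, Aft lamp driver failed, Insulated joint offline, Left signal lamp stuck}; {Aft axle counter offline, Left bond wire 2 is out, Secondary track relay is down, Secondary vital relay 2 stuck}; {Aft interlocking CPU 2 is inoperative}.

7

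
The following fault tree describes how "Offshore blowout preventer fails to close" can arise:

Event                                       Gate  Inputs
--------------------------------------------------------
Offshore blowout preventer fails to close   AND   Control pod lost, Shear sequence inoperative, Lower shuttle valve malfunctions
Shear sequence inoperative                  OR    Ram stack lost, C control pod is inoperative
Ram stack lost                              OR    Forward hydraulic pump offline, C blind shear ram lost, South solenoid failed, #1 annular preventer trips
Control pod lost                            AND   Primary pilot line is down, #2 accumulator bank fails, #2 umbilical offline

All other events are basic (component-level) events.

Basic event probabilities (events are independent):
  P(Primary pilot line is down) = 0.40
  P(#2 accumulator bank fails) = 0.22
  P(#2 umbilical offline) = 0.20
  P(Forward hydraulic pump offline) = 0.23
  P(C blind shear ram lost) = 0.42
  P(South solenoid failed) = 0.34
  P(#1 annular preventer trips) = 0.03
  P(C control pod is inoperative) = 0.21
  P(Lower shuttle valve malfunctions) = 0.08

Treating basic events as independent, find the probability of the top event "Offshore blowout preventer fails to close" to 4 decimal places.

0.0011

P(Control pod lost) [AND] = 0.40 × 0.22 × 0.20 = 0.017600
P(Ram stack lost) [OR] = 1 − (1−0.23) × (1−0.42) × (1−0.34) × (1−0.03) = 0.714087
P(Shear sequence inoperative) [OR] = 1 − (1−0.714087) × (1−0.21) = 0.774129
P(Offshore blowout preventer fails to close) [AND] = 0.017600 × 0.774129 × 0.08 = 0.001090
Rounded to 4 decimal places: P(Offshore blowout preventer fails to close) ≈ 0.0011.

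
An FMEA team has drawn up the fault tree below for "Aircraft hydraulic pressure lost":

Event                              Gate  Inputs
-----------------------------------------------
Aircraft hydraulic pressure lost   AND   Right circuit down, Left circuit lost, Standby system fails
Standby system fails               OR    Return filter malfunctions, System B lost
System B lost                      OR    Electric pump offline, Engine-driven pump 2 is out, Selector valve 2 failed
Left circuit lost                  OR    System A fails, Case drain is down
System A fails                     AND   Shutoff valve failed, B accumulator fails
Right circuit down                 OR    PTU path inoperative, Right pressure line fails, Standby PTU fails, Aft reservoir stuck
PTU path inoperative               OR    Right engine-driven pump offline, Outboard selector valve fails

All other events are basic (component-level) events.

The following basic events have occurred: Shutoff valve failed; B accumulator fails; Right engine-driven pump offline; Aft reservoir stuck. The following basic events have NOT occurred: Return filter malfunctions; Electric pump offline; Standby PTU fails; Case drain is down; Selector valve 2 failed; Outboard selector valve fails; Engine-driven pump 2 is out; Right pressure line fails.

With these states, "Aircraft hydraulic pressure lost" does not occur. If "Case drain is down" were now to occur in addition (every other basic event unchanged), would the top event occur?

No

Counterfactual: set "Case drain is down" to occurred.
PTU path inoperative [OR]: Right engine-driven pump offline=occurs, Outboard selector valve fails=not → at least one input occurs → occurs.
Right circuit down [OR]: PTU path inoperative=occurs, Right pressure line fails=not, Standby PTU fails=not, Aft reservoir stuck=occurs → at least one input occurs → occurs.
System A fails [AND]: Shutoff valve failed=occurs, B accumulator fails=occurs → all inputs occur → occurs.
Left circuit lost [OR]: System A fails=occurs, Case drain is down=occurs → at least one input occurs → occurs.
System B lost [OR]: Electric pump offline=not, Engine-driven pump 2 is out=not, Selector valve 2 failed=not → no input occurs → does not occur.
Standby system fails [OR]: Return filter malfunctions=not, System B lost=not → no input occurs → does not occur.
Aircraft hydraulic pressure lost [AND]: Right circuit down=occurs, Left circuit lost=occurs, Standby system fails=not → not all inputs occur → does not occur.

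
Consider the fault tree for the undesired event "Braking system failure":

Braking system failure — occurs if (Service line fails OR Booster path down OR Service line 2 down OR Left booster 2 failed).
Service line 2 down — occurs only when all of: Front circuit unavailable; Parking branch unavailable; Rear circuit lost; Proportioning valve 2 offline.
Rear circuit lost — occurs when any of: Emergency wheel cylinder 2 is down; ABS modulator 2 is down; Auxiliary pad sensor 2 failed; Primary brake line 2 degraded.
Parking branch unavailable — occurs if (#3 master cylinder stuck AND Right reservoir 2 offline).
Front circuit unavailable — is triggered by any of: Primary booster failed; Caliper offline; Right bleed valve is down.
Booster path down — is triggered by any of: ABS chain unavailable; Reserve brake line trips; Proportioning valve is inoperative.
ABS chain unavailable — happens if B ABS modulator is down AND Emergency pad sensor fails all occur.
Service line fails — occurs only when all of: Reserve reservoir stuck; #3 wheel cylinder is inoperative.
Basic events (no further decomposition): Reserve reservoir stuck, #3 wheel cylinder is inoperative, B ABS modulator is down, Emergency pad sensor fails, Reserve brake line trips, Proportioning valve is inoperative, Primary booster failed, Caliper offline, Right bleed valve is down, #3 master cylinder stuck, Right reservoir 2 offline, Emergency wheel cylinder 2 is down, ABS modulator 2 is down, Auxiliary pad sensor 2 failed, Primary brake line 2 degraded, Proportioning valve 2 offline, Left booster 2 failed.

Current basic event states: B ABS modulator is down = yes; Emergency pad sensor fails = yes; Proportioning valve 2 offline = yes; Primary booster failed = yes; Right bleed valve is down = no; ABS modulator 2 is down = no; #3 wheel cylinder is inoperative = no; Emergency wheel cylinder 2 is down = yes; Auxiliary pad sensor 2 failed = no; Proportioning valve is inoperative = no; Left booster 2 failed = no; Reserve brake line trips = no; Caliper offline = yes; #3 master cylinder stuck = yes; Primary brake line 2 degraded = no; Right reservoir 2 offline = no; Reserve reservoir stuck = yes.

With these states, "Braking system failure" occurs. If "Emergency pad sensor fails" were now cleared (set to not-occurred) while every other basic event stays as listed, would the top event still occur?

No

Counterfactual: set "Emergency pad sensor fails" to not occurred.
Service line fails [AND]: Reserve reservoir stuck=occurs, #3 wheel cylinder is inoperative=not → not all inputs occur → does not occur.
ABS chain unavailable [AND]: B ABS modulator is down=occurs, Emergency pad sensor fails=not → not all inputs occur → does not occur.
Booster path down [OR]: ABS chain unavailable=not, Reserve brake line trips=not, Proportioning valve is inoperative=not → no input occurs → does not occur.
Front circuit unavailable [OR]: Primary booster failed=occurs, Caliper offline=occurs, Right bleed valve is down=not → at least one input occurs → occurs.
Parking branch unavailable [AND]: #3 master cylinder stuck=occurs, Right reservoir 2 offline=not → not all inputs occur → does not occur.
Rear circuit lost [OR]: Emergency wheel cylinder 2 is down=occurs, ABS modulator 2 is down=not, Auxiliary pad sensor 2 failed=not, Primary brake line 2 degraded=not → at least one input occurs → occurs.
Service line 2 down [AND]: Front circuit unavailable=occurs, Parking branch unavailable=not, Rear circuit lost=occurs, Proportioning valve 2 offline=occurs → not all inputs occur → does not occur.
Braking system failure [OR]: Service line fails=not, Booster path down=not, Service line 2 down=not, Left booster 2 failed=not → no input occurs → does not occur.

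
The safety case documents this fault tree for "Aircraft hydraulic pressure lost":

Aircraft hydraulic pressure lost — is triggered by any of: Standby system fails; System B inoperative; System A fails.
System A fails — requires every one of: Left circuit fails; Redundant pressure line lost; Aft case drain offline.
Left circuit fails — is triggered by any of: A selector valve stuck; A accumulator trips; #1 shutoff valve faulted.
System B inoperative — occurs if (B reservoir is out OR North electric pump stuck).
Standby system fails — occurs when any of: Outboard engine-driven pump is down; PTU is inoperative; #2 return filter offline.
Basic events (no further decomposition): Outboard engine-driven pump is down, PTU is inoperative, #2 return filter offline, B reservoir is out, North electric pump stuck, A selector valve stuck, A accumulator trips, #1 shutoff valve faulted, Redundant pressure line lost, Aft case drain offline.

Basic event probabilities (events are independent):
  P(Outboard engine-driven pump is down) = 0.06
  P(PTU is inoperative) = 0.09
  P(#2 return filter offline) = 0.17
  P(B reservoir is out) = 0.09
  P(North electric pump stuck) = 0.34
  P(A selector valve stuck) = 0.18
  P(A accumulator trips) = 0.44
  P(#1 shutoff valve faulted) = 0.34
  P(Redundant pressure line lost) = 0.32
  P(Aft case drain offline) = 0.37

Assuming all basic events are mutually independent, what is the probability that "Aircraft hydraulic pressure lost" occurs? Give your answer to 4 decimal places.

P(Standby system fails) [OR] = 1 − (1−0.06) × (1−0.09) × (1−0.17) = 0.290018
P(System B inoperative) [OR] = 1 − (1−0.09) × (1−0.34) = 0.399400
P(Left circuit fails) [OR] = 1 − (1−0.18) × (1−0.44) × (1−0.34) = 0.696928
P(System A fails) [AND] = 0.696928 × 0.32 × 0.37 = 0.082516
P(Aircraft hydraulic pressure lost) [OR] = 1 − (1−0.290018) × (1−0.399400) × (1−0.082516) = 0.608771
Rounded to 4 decimal places: P(Aircraft hydraulic pressure lost) ≈ 0.6088.

0.6088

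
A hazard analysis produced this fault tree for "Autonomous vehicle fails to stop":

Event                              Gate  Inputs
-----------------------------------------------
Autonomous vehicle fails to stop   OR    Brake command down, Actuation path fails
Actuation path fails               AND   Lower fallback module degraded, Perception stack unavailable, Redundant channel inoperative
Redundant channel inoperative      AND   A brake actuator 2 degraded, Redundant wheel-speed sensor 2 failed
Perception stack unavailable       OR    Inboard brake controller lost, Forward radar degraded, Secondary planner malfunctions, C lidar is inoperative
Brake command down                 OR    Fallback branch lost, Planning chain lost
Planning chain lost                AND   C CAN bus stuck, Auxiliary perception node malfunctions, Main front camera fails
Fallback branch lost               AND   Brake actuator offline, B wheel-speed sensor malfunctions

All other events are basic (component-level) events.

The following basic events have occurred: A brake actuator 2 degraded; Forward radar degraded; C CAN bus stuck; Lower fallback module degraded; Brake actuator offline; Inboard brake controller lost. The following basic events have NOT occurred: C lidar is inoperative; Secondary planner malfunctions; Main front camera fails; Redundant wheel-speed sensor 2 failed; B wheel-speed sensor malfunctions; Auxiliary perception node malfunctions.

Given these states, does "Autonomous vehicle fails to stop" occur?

No

Fallback branch lost [AND]: Brake actuator offline=occurs, B wheel-speed sensor malfunctions=not → not all inputs occur → does not occur.
Planning chain lost [AND]: C CAN bus stuck=occurs, Auxiliary perception node malfunctions=not, Main front camera fails=not → not all inputs occur → does not occur.
Brake command down [OR]: Fallback branch lost=not, Planning chain lost=not → no input occurs → does not occur.
Perception stack unavailable [OR]: Inboard brake controller lost=occurs, Forward radar degraded=occurs, Secondary planner malfunctions=not, C lidar is inoperative=not → at least one input occurs → occurs.
Redundant channel inoperative [AND]: A brake actuator 2 degraded=occurs, Redundant wheel-speed sensor 2 failed=not → not all inputs occur → does not occur.
Actuation path fails [AND]: Lower fallback module degraded=occurs, Perception stack unavailable=occurs, Redundant channel inoperative=not → not all inputs occur → does not occur.
Autonomous vehicle fails to stop [OR]: Brake command down=not, Actuation path fails=not → no input occurs → does not occur.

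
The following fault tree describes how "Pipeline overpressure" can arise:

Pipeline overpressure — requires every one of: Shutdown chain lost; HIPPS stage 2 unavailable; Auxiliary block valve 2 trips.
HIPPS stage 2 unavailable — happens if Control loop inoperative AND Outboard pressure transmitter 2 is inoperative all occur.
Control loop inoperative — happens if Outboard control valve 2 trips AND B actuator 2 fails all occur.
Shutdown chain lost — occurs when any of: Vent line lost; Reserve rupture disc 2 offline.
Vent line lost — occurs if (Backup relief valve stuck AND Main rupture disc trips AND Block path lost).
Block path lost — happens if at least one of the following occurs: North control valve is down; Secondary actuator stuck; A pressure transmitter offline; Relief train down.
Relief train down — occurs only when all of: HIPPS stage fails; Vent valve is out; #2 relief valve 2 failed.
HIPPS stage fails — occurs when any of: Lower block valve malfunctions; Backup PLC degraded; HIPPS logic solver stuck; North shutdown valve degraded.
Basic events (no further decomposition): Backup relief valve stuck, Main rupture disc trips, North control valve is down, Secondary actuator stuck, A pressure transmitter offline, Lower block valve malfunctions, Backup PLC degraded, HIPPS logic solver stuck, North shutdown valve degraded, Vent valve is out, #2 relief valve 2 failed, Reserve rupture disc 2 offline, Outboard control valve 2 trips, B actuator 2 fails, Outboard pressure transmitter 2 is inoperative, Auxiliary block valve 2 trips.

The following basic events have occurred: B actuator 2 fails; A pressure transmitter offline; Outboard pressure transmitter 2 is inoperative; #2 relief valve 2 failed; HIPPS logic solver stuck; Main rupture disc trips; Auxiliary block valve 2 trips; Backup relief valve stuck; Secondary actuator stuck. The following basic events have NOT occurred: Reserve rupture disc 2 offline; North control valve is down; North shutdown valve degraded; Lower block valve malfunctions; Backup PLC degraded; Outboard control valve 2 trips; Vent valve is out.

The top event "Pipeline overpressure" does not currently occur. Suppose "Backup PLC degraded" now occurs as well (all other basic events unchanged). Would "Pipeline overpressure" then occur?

Counterfactual: set "Backup PLC degraded" to occurred.
HIPPS stage fails [OR]: Lower block valve malfunctions=not, Backup PLC degraded=occurs, HIPPS logic solver stuck=occurs, North shutdown valve degraded=not → at least one input occurs → occurs.
Relief train down [AND]: HIPPS stage fails=occurs, Vent valve is out=not, #2 relief valve 2 failed=occurs → not all inputs occur → does not occur.
Block path lost [OR]: North control valve is down=not, Secondary actuator stuck=occurs, A pressure transmitter offline=occurs, Relief train down=not → at least one input occurs → occurs.
Vent line lost [AND]: Backup relief valve stuck=occurs, Main rupture disc trips=occurs, Block path lost=occurs → all inputs occur → occurs.
Shutdown chain lost [OR]: Vent line lost=occurs, Reserve rupture disc 2 offline=not → at least one input occurs → occurs.
Control loop inoperative [AND]: Outboard control valve 2 trips=not, B actuator 2 fails=occurs → not all inputs occur → does not occur.
HIPPS stage 2 unavailable [AND]: Control loop inoperative=not, Outboard pressure transmitter 2 is inoperative=occurs → not all inputs occur → does not occur.
Pipeline overpressure [AND]: Shutdown chain lost=occurs, HIPPS stage 2 unavailable=not, Auxiliary block valve 2 trips=occurs → not all inputs occur → does not occur.

No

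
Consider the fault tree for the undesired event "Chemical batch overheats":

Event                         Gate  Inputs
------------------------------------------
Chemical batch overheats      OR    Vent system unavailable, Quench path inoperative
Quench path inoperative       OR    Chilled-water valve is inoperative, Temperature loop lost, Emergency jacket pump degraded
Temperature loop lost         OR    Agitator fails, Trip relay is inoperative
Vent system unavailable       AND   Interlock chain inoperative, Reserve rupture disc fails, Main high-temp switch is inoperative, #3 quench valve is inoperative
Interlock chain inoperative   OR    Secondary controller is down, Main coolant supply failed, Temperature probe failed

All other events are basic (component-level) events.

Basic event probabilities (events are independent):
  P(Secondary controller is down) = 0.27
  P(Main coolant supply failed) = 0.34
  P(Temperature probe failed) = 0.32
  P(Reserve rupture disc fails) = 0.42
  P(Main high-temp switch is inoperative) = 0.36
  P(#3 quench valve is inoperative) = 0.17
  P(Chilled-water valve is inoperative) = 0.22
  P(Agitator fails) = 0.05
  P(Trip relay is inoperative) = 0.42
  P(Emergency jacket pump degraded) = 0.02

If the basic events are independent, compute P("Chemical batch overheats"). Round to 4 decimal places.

0.5861

P(Interlock chain inoperative) [OR] = 1 − (1−0.27) × (1−0.34) × (1−0.32) = 0.672376
P(Vent system unavailable) [AND] = 0.672376 × 0.42 × 0.36 × 0.17 = 0.017283
P(Temperature loop lost) [OR] = 1 − (1−0.05) × (1−0.42) = 0.449000
P(Quench path inoperative) [OR] = 1 − (1−0.22) × (1−0.449000) × (1−0.02) = 0.578816
P(Chemical batch overheats) [OR] = 1 − (1−0.017283) × (1−0.578816) = 0.586095
Rounded to 4 decimal places: P(Chemical batch overheats) ≈ 0.5861.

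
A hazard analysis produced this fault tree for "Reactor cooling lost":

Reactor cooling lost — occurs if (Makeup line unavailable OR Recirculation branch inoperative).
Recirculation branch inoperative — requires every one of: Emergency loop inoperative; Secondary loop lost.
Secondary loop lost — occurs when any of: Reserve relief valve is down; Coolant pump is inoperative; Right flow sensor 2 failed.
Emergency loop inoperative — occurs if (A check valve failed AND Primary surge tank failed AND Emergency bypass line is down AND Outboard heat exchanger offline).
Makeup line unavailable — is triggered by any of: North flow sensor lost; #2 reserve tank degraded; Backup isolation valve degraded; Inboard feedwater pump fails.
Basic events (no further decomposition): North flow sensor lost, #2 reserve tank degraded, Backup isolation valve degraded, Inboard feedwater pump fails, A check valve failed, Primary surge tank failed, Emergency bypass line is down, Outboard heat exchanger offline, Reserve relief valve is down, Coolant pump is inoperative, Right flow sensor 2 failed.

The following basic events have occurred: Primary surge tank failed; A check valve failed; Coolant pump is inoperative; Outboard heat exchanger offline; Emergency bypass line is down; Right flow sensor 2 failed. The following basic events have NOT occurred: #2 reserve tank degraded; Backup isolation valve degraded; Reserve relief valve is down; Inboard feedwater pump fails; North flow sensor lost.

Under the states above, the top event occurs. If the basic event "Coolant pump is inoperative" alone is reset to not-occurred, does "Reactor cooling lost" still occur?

Counterfactual: set "Coolant pump is inoperative" to not occurred.
Makeup line unavailable [OR]: North flow sensor lost=not, #2 reserve tank degraded=not, Backup isolation valve degraded=not, Inboard feedwater pump fails=not → no input occurs → does not occur.
Emergency loop inoperative [AND]: A check valve failed=occurs, Primary surge tank failed=occurs, Emergency bypass line is down=occurs, Outboard heat exchanger offline=occurs → all inputs occur → occurs.
Secondary loop lost [OR]: Reserve relief valve is down=not, Coolant pump is inoperative=not, Right flow sensor 2 failed=occurs → at least one input occurs → occurs.
Recirculation branch inoperative [AND]: Emergency loop inoperative=occurs, Secondary loop lost=occurs → all inputs occur → occurs.
Reactor cooling lost [OR]: Makeup line unavailable=not, Recirculation branch inoperative=occurs → at least one input occurs → occurs.

Yes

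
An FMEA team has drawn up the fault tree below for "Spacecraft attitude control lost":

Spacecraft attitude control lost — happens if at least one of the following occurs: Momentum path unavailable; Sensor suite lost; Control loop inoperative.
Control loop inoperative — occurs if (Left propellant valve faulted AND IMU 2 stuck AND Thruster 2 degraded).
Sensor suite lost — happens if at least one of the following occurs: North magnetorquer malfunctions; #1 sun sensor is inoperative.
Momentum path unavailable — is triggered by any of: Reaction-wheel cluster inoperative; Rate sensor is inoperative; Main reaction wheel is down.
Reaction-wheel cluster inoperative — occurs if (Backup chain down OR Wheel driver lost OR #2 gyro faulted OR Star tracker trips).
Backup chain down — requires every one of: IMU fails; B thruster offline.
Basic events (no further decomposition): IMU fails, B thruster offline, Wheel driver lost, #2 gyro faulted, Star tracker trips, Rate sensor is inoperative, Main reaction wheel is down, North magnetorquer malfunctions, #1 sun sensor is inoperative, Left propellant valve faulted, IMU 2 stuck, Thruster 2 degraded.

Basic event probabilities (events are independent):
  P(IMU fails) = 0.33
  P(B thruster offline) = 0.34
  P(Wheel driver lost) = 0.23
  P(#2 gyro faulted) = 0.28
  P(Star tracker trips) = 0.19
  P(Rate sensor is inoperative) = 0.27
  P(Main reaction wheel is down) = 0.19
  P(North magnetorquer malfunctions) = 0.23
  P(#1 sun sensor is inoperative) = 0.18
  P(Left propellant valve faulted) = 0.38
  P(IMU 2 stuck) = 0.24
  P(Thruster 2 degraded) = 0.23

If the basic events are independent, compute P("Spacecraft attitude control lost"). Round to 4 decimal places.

P(Backup chain down) [AND] = 0.33 × 0.34 = 0.112200
P(Reaction-wheel cluster inoperative) [OR] = 1 − (1−0.112200) × (1−0.23) × (1−0.28) × (1−0.19) = 0.601321
P(Momentum path unavailable) [OR] = 1 − (1−0.601321) × (1−0.27) × (1−0.19) = 0.764261
P(Sensor suite lost) [OR] = 1 − (1−0.23) × (1−0.18) = 0.368600
P(Control loop inoperative) [AND] = 0.38 × 0.24 × 0.23 = 0.020976
P(Spacecraft attitude control lost) [OR] = 1 − (1−0.764261) × (1−0.368600) × (1−0.020976) = 0.854277
Rounded to 4 decimal places: P(Spacecraft attitude control lost) ≈ 0.8543.

0.8543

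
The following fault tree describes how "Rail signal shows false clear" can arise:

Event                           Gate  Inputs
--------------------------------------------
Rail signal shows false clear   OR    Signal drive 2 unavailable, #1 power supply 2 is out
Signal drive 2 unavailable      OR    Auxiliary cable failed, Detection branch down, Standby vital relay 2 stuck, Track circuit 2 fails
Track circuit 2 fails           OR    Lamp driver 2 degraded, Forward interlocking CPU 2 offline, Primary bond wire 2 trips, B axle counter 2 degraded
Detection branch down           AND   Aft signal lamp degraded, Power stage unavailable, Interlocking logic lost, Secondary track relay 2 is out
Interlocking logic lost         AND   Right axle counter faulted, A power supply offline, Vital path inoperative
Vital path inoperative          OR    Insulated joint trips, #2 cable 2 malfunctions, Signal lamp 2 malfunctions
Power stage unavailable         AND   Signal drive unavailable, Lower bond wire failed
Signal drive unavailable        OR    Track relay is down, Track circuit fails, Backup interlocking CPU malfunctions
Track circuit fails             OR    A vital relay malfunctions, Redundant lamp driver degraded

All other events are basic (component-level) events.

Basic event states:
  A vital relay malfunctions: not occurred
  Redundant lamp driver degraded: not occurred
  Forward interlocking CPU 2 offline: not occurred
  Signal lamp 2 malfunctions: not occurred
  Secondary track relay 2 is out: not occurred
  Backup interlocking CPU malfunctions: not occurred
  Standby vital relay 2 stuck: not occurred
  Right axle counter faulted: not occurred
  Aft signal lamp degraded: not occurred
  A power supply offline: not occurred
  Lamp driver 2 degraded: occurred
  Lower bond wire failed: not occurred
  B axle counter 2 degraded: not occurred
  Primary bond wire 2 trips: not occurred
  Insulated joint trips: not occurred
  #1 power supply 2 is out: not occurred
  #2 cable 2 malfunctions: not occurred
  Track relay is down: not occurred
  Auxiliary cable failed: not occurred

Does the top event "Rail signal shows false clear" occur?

Track circuit fails [OR]: A vital relay malfunctions=not, Redundant lamp driver degraded=not → no input occurs → does not occur.
Signal drive unavailable [OR]: Track relay is down=not, Track circuit fails=not, Backup interlocking CPU malfunctions=not → no input occurs → does not occur.
Power stage unavailable [AND]: Signal drive unavailable=not, Lower bond wire failed=not → not all inputs occur → does not occur.
Vital path inoperative [OR]: Insulated joint trips=not, #2 cable 2 malfunctions=not, Signal lamp 2 malfunctions=not → no input occurs → does not occur.
Interlocking logic lost [AND]: Right axle counter faulted=not, A power supply offline=not, Vital path inoperative=not → not all inputs occur → does not occur.
Detection branch down [AND]: Aft signal lamp degraded=not, Power stage unavailable=not, Interlocking logic lost=not, Secondary track relay 2 is out=not → not all inputs occur → does not occur.
Track circuit 2 fails [OR]: Lamp driver 2 degraded=occurs, Forward interlocking CPU 2 offline=not, Primary bond wire 2 trips=not, B axle counter 2 degraded=not → at least one input occurs → occurs.
Signal drive 2 unavailable [OR]: Auxiliary cable failed=not, Detection branch down=not, Standby vital relay 2 stuck=not, Track circuit 2 fails=occurs → at least one input occurs → occurs.
Rail signal shows false clear [OR]: Signal drive 2 unavailable=occurs, #1 power supply 2 is out=not → at least one input occurs → occurs.

Yes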